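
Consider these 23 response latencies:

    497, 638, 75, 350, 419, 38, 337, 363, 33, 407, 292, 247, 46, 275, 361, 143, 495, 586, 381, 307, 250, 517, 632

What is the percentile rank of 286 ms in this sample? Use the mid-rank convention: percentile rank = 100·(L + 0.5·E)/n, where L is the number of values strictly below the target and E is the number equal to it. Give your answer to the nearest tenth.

Sorted: 33, 38, 46, 75, 143, 247, 250, 275, 292, 307, 337, 350, 361, 363, 381, 407, 419, 495, 497, 517, 586, 632, 638.
Count below 286: L = 8; count equal: E = 0; n = 23.
Percentile rank = 100·(8 + 0.5·0)/23 = 100·8/23 = 34.78.

34.8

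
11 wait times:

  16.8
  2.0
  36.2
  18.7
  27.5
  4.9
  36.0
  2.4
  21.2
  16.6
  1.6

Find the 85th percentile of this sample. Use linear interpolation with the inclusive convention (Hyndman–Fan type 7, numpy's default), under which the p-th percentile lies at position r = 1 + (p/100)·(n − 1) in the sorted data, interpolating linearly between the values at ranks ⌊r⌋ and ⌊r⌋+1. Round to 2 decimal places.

Sorted: 1.6, 2.0, 2.4, 4.9, 16.6, 16.8, 18.7, 21.2, 27.5, 36.0, 36.2.
n = 11.
r = 1 + (85/100)·(11 − 1) = 1 + 8.5 = 9.5.
Rank 9 is 27.5 and rank 10 is 36.0.
Interpolate: 27.5 + 0.5·(36.0 − 27.5) = 27.5 + 0.5·8.5 = 31.75.

31.75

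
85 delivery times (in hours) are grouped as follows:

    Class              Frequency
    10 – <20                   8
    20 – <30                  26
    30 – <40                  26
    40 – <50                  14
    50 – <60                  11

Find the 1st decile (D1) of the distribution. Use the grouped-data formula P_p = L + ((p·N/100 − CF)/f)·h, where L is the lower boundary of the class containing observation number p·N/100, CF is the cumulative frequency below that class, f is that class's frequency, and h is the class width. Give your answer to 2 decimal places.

N = 85; target position k = 10/100 · 85 = 8.5.
Cumulative frequencies: 8, 34, 60, 74, 85.
Observation 8.5 falls in the class 20 – <30.
L = 20, CF = 8, f = 26, h = 10.
P10 = 20 + ((8.5 − 8)/26)·10 = 20 + 0.192308 = 20.1923.

20.19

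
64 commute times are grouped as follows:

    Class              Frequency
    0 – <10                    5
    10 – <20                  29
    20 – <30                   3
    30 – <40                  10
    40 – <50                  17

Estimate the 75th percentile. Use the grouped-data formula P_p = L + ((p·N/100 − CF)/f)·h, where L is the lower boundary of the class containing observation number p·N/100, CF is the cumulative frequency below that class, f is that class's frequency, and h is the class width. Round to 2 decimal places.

N = 64; target position k = 75/100 · 64 = 48.
Cumulative frequencies: 5, 34, 37, 47, 64.
Observation 48 falls in the class 40 – <50.
L = 40, CF = 47, f = 17, h = 10.
P75 = 40 + ((48 − 47)/17)·10 = 40 + 0.588235 = 40.5882.

40.59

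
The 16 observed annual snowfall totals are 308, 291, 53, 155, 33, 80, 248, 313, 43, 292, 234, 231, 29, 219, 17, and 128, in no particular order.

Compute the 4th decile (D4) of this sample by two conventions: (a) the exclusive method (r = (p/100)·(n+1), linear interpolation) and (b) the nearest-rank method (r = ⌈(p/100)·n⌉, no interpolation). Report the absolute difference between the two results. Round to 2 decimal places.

9.60

Sorted: 17, 29, 33, 43, 53, 80, 128, 155, 219, 231, 234, 248, 291, 292, 308, 313.
n = 16.
(a) r = 6.8; between ranks 6 (80) and 7 (128): 118.4.
(b) the nearest-rank method: rank 7 → 128.
|118.4 − 128| = 9.6.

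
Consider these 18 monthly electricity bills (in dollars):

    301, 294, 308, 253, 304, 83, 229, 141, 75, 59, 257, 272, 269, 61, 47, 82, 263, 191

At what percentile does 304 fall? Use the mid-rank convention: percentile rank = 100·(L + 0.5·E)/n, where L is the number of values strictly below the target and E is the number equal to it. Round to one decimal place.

Sorted: 47, 59, 61, 75, 82, 83, 141, 191, 229, 253, 257, 263, 269, 272, 294, 301, 304, 308.
Count below 304: L = 16; count equal: E = 1; n = 18.
Percentile rank = 100·(16 + 0.5·1)/18 = 100·16.5/18 = 91.67.

91.7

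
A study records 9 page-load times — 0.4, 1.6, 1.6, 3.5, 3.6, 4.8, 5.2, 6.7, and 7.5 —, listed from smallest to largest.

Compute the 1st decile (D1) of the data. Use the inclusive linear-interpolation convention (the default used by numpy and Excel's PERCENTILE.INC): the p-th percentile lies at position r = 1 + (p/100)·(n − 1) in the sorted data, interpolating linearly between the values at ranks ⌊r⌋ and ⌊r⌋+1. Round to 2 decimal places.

n = 9.
r = 1 + (10/100)·(9 − 1) = 1 + 0.8 = 1.8.
Rank 1 is 0.4 and rank 2 is 1.6.
Interpolate: 0.4 + 0.8·(1.6 − 0.4) = 0.4 + 0.8·1.2 = 1.36.

1.36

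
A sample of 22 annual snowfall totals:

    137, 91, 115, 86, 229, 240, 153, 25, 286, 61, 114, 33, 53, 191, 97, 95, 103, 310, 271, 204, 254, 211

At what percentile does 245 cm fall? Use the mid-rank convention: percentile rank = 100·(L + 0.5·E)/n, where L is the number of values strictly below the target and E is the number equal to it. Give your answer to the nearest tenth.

Sorted: 25, 33, 53, 61, 86, 91, 95, 97, 103, 114, 115, 137, 153, 191, 204, 211, 229, 240, 254, 271, 286, 310.
Count below 245: L = 18; count equal: E = 0; n = 22.
Percentile rank = 100·(18 + 0.5·0)/22 = 100·18/22 = 81.82.

81.8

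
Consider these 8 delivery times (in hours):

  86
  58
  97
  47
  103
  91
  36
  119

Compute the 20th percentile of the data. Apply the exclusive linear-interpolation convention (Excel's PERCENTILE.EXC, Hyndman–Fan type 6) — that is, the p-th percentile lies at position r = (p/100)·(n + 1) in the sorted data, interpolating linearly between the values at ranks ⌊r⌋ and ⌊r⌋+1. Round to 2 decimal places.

Sorted: 36, 47, 58, 86, 91, 97, 103, 119.
n = 8.
r = (20/100)·(8 + 1) = 1.8.
Rank 1 is 36 and rank 2 is 47.
Interpolate: 36 + 0.8·(47 − 36) = 36 + 0.8·11 = 44.8.

44.80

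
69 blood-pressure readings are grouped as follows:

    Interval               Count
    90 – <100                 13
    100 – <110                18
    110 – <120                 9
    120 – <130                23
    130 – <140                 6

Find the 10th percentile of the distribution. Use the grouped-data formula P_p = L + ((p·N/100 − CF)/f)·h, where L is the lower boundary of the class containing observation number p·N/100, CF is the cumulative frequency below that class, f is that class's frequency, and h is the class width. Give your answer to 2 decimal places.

95.31

N = 69; target position k = 10/100 · 69 = 6.9.
Cumulative frequencies: 13, 31, 40, 63, 69.
Observation 6.9 falls in the class 90 – <100.
L = 90, CF = 0, f = 13, h = 10.
P10 = 90 + ((6.9 − 0)/13)·10 = 90 + 5.30769 = 95.3077.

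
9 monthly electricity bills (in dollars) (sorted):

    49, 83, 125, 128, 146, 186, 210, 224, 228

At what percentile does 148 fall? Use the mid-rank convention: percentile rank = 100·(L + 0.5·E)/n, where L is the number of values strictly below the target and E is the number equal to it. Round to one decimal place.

Count below 148: L = 5; count equal: E = 0; n = 9.
Percentile rank = 100·(5 + 0.5·0)/9 = 100·5/9 = 55.56.

55.6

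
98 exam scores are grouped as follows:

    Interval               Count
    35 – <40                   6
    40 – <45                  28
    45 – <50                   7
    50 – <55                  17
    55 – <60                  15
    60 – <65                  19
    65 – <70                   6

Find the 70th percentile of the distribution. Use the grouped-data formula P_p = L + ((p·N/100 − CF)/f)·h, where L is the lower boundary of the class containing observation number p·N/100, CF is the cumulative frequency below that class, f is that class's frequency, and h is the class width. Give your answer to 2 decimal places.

58.53

N = 98; target position k = 70/100 · 98 = 68.6.
Cumulative frequencies: 6, 34, 41, 58, 73, 92, 98.
Observation 68.6 falls in the class 55 – <60.
L = 55, CF = 58, f = 15, h = 5.
P70 = 55 + ((68.6 − 58)/15)·5 = 55 + 3.53333 = 58.5333.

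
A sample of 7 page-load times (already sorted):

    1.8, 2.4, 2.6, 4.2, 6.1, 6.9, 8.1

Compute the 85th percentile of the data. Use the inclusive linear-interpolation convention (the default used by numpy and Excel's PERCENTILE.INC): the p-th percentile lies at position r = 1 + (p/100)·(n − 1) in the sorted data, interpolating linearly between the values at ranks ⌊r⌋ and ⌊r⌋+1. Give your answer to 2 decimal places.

n = 7.
r = 1 + (85/100)·(7 − 1) = 1 + 5.1 = 6.1.
Rank 6 is 6.9 and rank 7 is 8.1.
Interpolate: 6.9 + 0.1·(8.1 − 6.9) = 6.9 + 0.1·1.2 = 7.02.

7.02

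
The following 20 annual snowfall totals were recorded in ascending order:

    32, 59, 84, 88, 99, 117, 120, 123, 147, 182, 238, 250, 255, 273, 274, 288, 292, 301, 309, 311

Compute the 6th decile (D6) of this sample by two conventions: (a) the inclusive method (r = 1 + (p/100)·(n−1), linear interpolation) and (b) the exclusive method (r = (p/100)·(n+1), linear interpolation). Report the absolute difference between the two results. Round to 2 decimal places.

1.00

n = 20.
(a) r = 12.4; between ranks 12 (250) and 13 (255): 252.
(b) r = 12.6; between ranks 12 (250) and 13 (255): 253.
|252 − 253| = 1.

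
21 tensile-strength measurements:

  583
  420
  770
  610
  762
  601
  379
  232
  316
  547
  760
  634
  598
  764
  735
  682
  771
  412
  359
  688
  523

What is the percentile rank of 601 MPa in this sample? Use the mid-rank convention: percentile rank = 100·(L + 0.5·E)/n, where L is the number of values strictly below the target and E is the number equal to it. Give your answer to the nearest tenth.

50.0

Sorted: 232, 316, 359, 379, 412, 420, 523, 547, 583, 598, 601, 610, 634, 682, 688, 735, 760, 762, 764, 770, 771.
Count below 601: L = 10; count equal: E = 1; n = 21.
Percentile rank = 100·(10 + 0.5·1)/21 = 100·10.5/21 = 50.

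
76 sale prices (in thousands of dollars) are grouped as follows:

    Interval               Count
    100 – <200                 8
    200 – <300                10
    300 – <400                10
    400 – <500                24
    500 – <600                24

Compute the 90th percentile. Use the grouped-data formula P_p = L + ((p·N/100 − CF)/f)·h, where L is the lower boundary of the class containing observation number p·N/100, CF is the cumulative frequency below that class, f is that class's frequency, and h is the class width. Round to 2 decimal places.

568.33

N = 76; target position k = 90/100 · 76 = 68.4.
Cumulative frequencies: 8, 18, 28, 52, 76.
Observation 68.4 falls in the class 500 – <600.
L = 500, CF = 52, f = 24, h = 100.
P90 = 500 + ((68.4 − 52)/24)·100 = 500 + 68.3333 = 568.333.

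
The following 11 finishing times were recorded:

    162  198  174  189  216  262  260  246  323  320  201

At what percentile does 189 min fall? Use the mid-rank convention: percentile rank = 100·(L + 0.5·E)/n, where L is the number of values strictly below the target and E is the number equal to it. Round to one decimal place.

Sorted: 162, 174, 189, 198, 201, 216, 246, 260, 262, 320, 323.
Count below 189: L = 2; count equal: E = 1; n = 11.
Percentile rank = 100·(2 + 0.5·1)/11 = 100·2.5/11 = 22.73.

22.7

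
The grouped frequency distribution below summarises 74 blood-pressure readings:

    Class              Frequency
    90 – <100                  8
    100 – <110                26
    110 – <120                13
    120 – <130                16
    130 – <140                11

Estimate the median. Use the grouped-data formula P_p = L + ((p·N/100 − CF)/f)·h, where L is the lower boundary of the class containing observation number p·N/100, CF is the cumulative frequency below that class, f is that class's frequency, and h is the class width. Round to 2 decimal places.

N = 74; target position k = 50/100 · 74 = 37.
Cumulative frequencies: 8, 34, 47, 63, 74.
Observation 37 falls in the class 110 – <120.
L = 110, CF = 34, f = 13, h = 10.
P50 = 110 + ((37 − 34)/13)·10 = 110 + 2.30769 = 112.308.

112.31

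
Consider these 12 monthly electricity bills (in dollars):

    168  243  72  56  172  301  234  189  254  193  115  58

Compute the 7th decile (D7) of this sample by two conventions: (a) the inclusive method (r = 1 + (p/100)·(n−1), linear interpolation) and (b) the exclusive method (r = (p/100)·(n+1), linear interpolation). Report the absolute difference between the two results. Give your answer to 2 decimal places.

Sorted: 56, 58, 72, 115, 168, 172, 189, 193, 234, 243, 254, 301.
n = 12.
(a) r = 8.7; between ranks 8 (193) and 9 (234): 221.7.
(b) r = 9.1; between ranks 9 (234) and 10 (243): 234.9.
|221.7 − 234.9| = 13.2.

13.20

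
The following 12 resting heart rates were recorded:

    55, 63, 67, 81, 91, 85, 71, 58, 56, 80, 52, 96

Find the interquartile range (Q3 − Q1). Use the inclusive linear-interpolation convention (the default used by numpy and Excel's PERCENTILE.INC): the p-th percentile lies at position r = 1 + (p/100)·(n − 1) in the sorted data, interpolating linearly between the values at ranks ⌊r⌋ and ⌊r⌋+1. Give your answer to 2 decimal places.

Sorted: 52, 55, 56, 58, 63, 67, 71, 80, 81, 85, 91, 96.
n = 12.
P25: r = 3.75; ranks 3–4 are 56, 58; interpolating gives 57.5.
P75: r = 9.25; ranks 9–10 are 81, 85; interpolating gives 82.
Difference: 82 − 57.5 = 24.5.

24.50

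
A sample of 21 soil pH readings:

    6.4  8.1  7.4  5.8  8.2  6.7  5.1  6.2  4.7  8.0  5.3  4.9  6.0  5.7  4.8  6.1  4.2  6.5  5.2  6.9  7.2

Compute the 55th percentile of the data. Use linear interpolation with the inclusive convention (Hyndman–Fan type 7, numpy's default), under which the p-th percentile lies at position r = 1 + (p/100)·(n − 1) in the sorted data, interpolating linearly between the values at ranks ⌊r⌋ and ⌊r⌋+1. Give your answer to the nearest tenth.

6.2

Sorted: 4.2, 4.7, 4.8, 4.9, 5.1, 5.2, 5.3, 5.7, 5.8, 6.0, 6.1, 6.2, 6.4, 6.5, 6.7, 6.9, 7.2, 7.4, 8.0, 8.1, 8.2.
n = 21.
r = 1 + (55/100)·(21 − 1) = 1 + 11 = 12.
r is an integer, so P55 is the value at rank 12: 6.2.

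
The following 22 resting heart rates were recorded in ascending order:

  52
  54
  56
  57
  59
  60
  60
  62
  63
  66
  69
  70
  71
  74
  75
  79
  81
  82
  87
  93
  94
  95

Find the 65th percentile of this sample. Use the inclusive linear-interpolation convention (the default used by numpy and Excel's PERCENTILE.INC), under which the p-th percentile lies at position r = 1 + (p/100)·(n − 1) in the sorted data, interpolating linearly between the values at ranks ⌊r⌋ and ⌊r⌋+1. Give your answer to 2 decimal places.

74.65

n = 22.
r = 1 + (65/100)·(22 − 1) = 1 + 13.65 = 14.65.
Rank 14 is 74 and rank 15 is 75.
Interpolate: 74 + 0.65·(75 − 74) = 74 + 0.65·1 = 74.65.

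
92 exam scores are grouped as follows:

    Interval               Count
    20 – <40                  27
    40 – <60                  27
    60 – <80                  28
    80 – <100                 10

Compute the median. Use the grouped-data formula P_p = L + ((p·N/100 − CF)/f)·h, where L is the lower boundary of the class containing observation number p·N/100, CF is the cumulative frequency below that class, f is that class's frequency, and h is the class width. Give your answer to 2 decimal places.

54.07

N = 92; target position k = 50/100 · 92 = 46.
Cumulative frequencies: 27, 54, 82, 92.
Observation 46 falls in the class 40 – <60.
L = 40, CF = 27, f = 27, h = 20.
P50 = 40 + ((46 − 27)/27)·20 = 40 + 14.0741 = 54.0741.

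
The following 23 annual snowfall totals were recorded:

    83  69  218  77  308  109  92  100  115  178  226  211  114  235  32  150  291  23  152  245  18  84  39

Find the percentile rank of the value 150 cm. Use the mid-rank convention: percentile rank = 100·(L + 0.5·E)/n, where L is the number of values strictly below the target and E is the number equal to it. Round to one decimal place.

Sorted: 18, 23, 32, 39, 69, 77, 83, 84, 92, 100, 109, 114, 115, 150, 152, 178, 211, 218, 226, 235, 245, 291, 308.
Count below 150: L = 13; count equal: E = 1; n = 23.
Percentile rank = 100·(13 + 0.5·1)/23 = 100·13.5/23 = 58.7.

58.7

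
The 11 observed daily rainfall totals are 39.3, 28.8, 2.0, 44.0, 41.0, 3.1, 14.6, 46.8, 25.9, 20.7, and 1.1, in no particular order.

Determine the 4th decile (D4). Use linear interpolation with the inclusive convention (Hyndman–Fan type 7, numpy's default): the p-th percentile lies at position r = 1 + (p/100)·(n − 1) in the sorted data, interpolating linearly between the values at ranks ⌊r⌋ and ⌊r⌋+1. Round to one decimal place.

20.7

Sorted: 1.1, 2.0, 3.1, 14.6, 20.7, 25.9, 28.8, 39.3, 41.0, 44.0, 46.8.
n = 11.
r = 1 + (40/100)·(11 − 1) = 1 + 4 = 5.
r is an integer, so P40 is the value at rank 5: 20.7.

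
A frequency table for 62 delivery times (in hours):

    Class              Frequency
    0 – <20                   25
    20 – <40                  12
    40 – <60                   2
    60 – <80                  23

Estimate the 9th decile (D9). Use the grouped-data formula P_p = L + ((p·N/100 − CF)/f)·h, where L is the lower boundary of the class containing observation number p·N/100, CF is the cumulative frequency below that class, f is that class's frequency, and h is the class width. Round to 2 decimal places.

74.61

N = 62; target position k = 90/100 · 62 = 55.8.
Cumulative frequencies: 25, 37, 39, 62.
Observation 55.8 falls in the class 60 – <80.
L = 60, CF = 39, f = 23, h = 20.
P90 = 60 + ((55.8 − 39)/23)·20 = 60 + 14.6087 = 74.6087.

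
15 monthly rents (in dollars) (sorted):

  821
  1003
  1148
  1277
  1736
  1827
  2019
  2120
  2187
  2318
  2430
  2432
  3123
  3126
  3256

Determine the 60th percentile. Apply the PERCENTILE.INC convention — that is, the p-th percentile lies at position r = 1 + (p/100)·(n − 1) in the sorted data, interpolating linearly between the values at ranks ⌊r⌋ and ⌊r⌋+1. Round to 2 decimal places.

n = 15.
r = 1 + (60/100)·(15 − 1) = 1 + 8.4 = 9.4.
Rank 9 is 2187 and rank 10 is 2318.
Interpolate: 2187 + 0.4·(2318 − 2187) = 2187 + 0.4·131 = 2239.4.

2239.40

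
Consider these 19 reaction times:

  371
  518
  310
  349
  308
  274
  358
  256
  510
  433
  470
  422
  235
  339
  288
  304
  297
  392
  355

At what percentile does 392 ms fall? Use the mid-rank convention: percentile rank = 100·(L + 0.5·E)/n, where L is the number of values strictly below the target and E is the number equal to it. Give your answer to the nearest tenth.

71.1

Sorted: 235, 256, 274, 288, 297, 304, 308, 310, 339, 349, 355, 358, 371, 392, 422, 433, 470, 510, 518.
Count below 392: L = 13; count equal: E = 1; n = 19.
Percentile rank = 100·(13 + 0.5·1)/19 = 100·13.5/19 = 71.05.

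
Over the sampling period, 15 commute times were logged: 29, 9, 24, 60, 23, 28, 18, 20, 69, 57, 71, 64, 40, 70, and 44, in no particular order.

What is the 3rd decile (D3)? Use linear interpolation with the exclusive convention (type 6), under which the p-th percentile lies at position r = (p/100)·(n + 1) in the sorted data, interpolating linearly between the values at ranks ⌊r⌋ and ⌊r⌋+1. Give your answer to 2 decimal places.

23.80

Sorted: 9, 18, 20, 23, 24, 28, 29, 40, 44, 57, 60, 64, 69, 70, 71.
n = 15.
r = (30/100)·(15 + 1) = 4.8.
Rank 4 is 23 and rank 5 is 24.
Interpolate: 23 + 0.8·(24 − 23) = 23 + 0.8·1 = 23.8.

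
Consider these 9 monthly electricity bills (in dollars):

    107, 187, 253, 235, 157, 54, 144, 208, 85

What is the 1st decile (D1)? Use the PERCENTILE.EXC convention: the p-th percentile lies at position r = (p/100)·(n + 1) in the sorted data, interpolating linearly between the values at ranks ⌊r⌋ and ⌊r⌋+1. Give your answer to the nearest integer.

54

Sorted: 54, 85, 107, 144, 157, 187, 208, 235, 253.
n = 9.
r = (10/100)·(9 + 1) = 1.
r is an integer, so P10 is the value at rank 1: 54.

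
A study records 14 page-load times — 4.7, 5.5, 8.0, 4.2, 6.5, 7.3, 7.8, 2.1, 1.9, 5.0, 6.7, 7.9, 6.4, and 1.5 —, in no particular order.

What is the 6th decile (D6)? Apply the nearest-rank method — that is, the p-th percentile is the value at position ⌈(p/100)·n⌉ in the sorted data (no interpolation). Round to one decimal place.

6.5

Sorted: 1.5, 1.9, 2.1, 4.2, 4.7, 5.0, 5.5, 6.4, 6.5, 6.7, 7.3, 7.8, 7.9, 8.0.
n = 14.
Position = ⌈60/100 · 14⌉ = ⌈8.4⌉ = 9.
The value at rank 9 is 6.5.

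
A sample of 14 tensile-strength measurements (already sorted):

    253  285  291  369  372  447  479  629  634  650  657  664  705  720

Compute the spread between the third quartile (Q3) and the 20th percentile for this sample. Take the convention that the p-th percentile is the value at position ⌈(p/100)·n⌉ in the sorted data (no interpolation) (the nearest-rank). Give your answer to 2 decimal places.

n = 14.
P20: rank ⌈20/100·14⌉ = 3 → 291.
P75: rank ⌈75/100·14⌉ = 11 → 657.
Difference: 657 − 291 = 366.

366.00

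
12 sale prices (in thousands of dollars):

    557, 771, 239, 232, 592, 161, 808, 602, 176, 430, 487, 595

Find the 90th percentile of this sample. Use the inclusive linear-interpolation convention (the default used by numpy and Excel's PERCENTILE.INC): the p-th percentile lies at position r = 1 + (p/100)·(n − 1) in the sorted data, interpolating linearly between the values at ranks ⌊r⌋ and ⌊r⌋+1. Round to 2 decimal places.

754.10

Sorted: 161, 176, 232, 239, 430, 487, 557, 592, 595, 602, 771, 808.
n = 12.
r = 1 + (90/100)·(12 − 1) = 1 + 9.9 = 10.9.
Rank 10 is 602 and rank 11 is 771.
Interpolate: 602 + 0.9·(771 − 602) = 602 + 0.9·169 = 754.1.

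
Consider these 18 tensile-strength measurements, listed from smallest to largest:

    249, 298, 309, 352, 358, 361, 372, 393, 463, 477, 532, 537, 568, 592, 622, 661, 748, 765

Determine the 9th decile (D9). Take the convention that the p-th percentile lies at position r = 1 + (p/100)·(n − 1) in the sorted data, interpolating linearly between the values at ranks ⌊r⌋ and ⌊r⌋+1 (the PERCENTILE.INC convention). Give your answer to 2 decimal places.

n = 18.
r = 1 + (90/100)·(18 − 1) = 1 + 15.3 = 16.3.
Rank 16 is 661 and rank 17 is 748.
Interpolate: 661 + 0.3·(748 − 661) = 661 + 0.3·87 = 687.1.

687.10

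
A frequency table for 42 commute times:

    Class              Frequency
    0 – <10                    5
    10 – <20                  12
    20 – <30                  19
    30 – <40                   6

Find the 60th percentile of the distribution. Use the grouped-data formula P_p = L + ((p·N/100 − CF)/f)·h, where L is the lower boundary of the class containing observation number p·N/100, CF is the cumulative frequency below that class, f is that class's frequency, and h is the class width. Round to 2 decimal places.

24.32

N = 42; target position k = 60/100 · 42 = 25.2.
Cumulative frequencies: 5, 17, 36, 42.
Observation 25.2 falls in the class 20 – <30.
L = 20, CF = 17, f = 19, h = 10.
P60 = 20 + ((25.2 − 17)/19)·10 = 20 + 4.31579 = 24.3158.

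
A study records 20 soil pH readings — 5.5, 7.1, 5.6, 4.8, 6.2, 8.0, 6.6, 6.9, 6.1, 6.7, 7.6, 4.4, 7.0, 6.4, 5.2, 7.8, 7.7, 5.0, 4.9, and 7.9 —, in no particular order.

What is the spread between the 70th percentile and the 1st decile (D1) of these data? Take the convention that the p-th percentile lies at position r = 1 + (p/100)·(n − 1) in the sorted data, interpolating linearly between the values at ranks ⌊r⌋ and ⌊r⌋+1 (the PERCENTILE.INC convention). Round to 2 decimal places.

Sorted: 4.4, 4.8, 4.9, 5.0, 5.2, 5.5, 5.6, 6.1, 6.2, 6.4, 6.6, 6.7, 6.9, 7.0, 7.1, 7.6, 7.7, 7.8, 7.9, 8.0.
n = 20.
P10: r = 2.9; ranks 2–3 are 4.8, 4.9; interpolating gives 4.89.
P70: r = 14.3; ranks 14–15 are 7.0, 7.1; interpolating gives 7.03.
Difference: 7.03 − 4.89 = 2.14.

2.14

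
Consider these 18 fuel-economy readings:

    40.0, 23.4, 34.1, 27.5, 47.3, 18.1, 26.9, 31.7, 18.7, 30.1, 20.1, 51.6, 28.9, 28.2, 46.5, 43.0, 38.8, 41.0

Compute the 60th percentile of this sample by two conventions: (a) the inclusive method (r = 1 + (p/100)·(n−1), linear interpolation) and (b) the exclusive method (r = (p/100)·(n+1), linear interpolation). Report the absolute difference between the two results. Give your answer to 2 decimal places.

0.94

Sorted: 18.1, 18.7, 20.1, 23.4, 26.9, 27.5, 28.2, 28.9, 30.1, 31.7, 34.1, 38.8, 40.0, 41.0, 43.0, 46.5, 47.3, 51.6.
n = 18.
(a) r = 11.2; between ranks 11 (34.1) and 12 (38.8): 35.04.
(b) r = 11.4; between ranks 11 (34.1) and 12 (38.8): 35.98.
|35.04 − 35.98| = 0.94.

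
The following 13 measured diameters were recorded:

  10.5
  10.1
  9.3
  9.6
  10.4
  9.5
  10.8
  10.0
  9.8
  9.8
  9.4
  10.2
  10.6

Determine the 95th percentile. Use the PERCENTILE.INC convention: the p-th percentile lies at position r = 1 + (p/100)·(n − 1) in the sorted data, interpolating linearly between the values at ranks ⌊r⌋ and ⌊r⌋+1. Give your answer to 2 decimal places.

10.68

Sorted: 9.3, 9.4, 9.5, 9.6, 9.8, 9.8, 10.0, 10.1, 10.2, 10.4, 10.5, 10.6, 10.8.
n = 13.
r = 1 + (95/100)·(13 − 1) = 1 + 11.4 = 12.4.
Rank 12 is 10.6 and rank 13 is 10.8.
Interpolate: 10.6 + 0.4·(10.8 − 10.6) = 10.6 + 0.4·0.2 = 10.68.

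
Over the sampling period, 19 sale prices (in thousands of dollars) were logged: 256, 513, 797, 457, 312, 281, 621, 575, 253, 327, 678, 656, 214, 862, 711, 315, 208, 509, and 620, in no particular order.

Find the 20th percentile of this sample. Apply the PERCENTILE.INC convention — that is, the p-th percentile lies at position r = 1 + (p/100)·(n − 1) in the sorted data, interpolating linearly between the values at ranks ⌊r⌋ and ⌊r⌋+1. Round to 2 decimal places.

Sorted: 208, 214, 253, 256, 281, 312, 315, 327, 457, 509, 513, 575, 620, 621, 656, 678, 711, 797, 862.
n = 19.
r = 1 + (20/100)·(19 − 1) = 1 + 3.6 = 4.6.
Rank 4 is 256 and rank 5 is 281.
Interpolate: 256 + 0.6·(281 − 256) = 256 + 0.6·25 = 271.

271.00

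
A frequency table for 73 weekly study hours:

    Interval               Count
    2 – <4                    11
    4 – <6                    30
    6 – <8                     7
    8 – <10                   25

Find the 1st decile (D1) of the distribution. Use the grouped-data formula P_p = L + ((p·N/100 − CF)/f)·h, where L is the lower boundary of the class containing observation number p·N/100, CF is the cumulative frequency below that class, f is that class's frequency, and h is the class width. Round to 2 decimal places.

N = 73; target position k = 10/100 · 73 = 7.3.
Cumulative frequencies: 11, 41, 48, 73.
Observation 7.3 falls in the class 2 – <4.
L = 2, CF = 0, f = 11, h = 2.
P10 = 2 + ((7.3 − 0)/11)·2 = 2 + 1.32727 = 3.32727.

3.33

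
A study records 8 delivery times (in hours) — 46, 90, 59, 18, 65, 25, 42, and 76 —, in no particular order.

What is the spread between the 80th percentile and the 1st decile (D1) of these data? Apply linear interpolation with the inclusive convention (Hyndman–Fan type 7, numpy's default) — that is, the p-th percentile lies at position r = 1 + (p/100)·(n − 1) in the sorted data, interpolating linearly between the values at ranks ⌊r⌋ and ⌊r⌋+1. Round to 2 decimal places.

Sorted: 18, 25, 42, 46, 59, 65, 76, 90.
n = 8.
P10: r = 1.7; ranks 1–2 are 18, 25; interpolating gives 22.9.
P80: r = 6.6; ranks 6–7 are 65, 76; interpolating gives 71.6.
Difference: 71.6 − 22.9 = 48.7.

48.70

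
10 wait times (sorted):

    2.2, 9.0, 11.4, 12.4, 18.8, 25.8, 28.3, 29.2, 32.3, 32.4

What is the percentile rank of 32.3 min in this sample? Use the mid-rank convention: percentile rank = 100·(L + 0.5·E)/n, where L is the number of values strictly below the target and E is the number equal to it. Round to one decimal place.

85.0

Count below 32.3: L = 8; count equal: E = 1; n = 10.
Percentile rank = 100·(8 + 0.5·1)/10 = 100·8.5/10 = 85.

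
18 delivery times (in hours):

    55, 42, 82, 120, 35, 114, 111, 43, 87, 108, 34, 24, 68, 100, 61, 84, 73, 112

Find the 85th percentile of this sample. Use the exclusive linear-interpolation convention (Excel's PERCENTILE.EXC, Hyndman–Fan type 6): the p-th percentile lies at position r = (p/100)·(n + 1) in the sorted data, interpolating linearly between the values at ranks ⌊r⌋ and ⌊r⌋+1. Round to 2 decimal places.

Sorted: 24, 34, 35, 42, 43, 55, 61, 68, 73, 82, 84, 87, 100, 108, 111, 112, 114, 120.
n = 18.
r = (85/100)·(18 + 1) = 16.15.
Rank 16 is 112 and rank 17 is 114.
Interpolate: 112 + 0.15·(114 − 112) = 112 + 0.15·2 = 112.3.

112.30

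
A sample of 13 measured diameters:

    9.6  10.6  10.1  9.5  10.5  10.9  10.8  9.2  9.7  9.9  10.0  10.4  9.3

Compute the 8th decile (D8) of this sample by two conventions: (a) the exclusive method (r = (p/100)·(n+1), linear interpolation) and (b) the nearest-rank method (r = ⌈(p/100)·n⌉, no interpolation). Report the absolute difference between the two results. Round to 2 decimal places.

Sorted: 9.2, 9.3, 9.5, 9.6, 9.7, 9.9, 10.0, 10.1, 10.4, 10.5, 10.6, 10.8, 10.9.
n = 13.
(a) r = 11.2; between ranks 11 (10.6) and 12 (10.8): 10.64.
(b) the nearest-rank method: rank 11 → 10.6.
|10.64 − 10.6| = 0.04.

0.04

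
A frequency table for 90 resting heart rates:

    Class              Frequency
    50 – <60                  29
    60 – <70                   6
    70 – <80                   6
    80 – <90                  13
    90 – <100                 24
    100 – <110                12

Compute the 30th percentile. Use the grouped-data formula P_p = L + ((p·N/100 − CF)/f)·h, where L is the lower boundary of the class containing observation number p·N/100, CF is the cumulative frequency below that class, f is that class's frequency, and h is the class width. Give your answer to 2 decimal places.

59.31

N = 90; target position k = 30/100 · 90 = 27.
Cumulative frequencies: 29, 35, 41, 54, 78, 90.
Observation 27 falls in the class 50 – <60.
L = 50, CF = 0, f = 29, h = 10.
P30 = 50 + ((27 − 0)/29)·10 = 50 + 9.31034 = 59.3103.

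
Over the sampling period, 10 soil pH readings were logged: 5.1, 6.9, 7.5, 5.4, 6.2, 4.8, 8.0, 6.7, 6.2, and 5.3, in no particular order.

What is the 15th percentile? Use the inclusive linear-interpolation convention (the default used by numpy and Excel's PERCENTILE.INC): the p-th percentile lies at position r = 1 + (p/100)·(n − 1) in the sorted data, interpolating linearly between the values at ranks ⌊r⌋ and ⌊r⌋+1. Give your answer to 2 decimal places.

Sorted: 4.8, 5.1, 5.3, 5.4, 6.2, 6.2, 6.7, 6.9, 7.5, 8.0.
n = 10.
r = 1 + (15/100)·(10 − 1) = 1 + 1.35 = 2.35.
Rank 2 is 5.1 and rank 3 is 5.3.
Interpolate: 5.1 + 0.35·(5.3 − 5.1) = 5.1 + 0.35·0.2 = 5.17.

5.17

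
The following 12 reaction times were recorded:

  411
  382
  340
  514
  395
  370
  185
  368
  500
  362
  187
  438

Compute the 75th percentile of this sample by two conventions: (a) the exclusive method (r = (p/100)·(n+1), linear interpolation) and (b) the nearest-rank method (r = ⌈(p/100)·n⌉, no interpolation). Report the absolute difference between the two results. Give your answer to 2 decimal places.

Sorted: 185, 187, 340, 362, 368, 370, 382, 395, 411, 438, 500, 514.
n = 12.
(a) r = 9.75; between ranks 9 (411) and 10 (438): 431.25.
(b) the nearest-rank method: rank 9 → 411.
|431.25 − 411| = 20.25.

20.25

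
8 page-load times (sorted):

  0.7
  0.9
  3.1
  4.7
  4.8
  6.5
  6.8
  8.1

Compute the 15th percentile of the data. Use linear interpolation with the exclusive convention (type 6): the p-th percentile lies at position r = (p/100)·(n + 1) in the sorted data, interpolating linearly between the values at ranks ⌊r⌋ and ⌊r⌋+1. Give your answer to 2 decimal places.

n = 8.
r = (15/100)·(8 + 1) = 1.35.
Rank 1 is 0.7 and rank 2 is 0.9.
Interpolate: 0.7 + 0.35·(0.9 − 0.7) = 0.7 + 0.35·0.2 = 0.77.

0.77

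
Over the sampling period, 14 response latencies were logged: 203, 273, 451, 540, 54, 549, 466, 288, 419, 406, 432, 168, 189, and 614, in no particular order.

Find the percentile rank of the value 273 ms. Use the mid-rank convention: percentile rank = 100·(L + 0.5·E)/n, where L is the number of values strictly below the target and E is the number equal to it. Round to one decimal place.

Sorted: 54, 168, 189, 203, 273, 288, 406, 419, 432, 451, 466, 540, 549, 614.
Count below 273: L = 4; count equal: E = 1; n = 14.
Percentile rank = 100·(4 + 0.5·1)/14 = 100·4.5/14 = 32.14.

32.1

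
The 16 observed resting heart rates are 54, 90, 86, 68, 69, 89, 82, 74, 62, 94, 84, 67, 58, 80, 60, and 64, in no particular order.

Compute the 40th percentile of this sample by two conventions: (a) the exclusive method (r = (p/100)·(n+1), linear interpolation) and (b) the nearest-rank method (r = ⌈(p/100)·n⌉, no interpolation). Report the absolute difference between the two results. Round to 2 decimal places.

0.20

Sorted: 54, 58, 60, 62, 64, 67, 68, 69, 74, 80, 82, 84, 86, 89, 90, 94.
n = 16.
(a) r = 6.8; between ranks 6 (67) and 7 (68): 67.8.
(b) the nearest-rank method: rank 7 → 68.
|67.8 − 68| = 0.2.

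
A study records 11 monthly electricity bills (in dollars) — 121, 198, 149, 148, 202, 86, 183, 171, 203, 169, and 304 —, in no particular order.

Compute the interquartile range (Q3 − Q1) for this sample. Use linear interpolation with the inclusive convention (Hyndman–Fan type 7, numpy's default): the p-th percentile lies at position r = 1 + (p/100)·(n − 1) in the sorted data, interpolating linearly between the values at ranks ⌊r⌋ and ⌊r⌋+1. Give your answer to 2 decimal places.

Sorted: 86, 121, 148, 149, 169, 171, 183, 198, 202, 203, 304.
n = 11.
P25: r = 3.5; ranks 3–4 are 148, 149; interpolating gives 148.5.
P75: r = 8.5; ranks 8–9 are 198, 202; interpolating gives 200.
Difference: 200 − 148.5 = 51.5.

51.50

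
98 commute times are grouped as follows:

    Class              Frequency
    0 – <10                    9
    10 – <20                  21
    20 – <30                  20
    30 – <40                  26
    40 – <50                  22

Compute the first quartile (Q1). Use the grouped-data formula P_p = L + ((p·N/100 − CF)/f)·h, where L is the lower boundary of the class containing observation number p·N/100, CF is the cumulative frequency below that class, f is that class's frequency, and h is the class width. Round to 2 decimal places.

17.38

N = 98; target position k = 25/100 · 98 = 24.5.
Cumulative frequencies: 9, 30, 50, 76, 98.
Observation 24.5 falls in the class 10 – <20.
L = 10, CF = 9, f = 21, h = 10.
P25 = 10 + ((24.5 − 9)/21)·10 = 10 + 7.38095 = 17.381.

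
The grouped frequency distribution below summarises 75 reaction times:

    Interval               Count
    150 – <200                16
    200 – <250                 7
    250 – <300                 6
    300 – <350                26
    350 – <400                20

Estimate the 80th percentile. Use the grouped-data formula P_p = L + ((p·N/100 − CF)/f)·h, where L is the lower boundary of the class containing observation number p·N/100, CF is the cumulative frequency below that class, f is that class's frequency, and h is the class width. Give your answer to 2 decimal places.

362.50

N = 75; target position k = 80/100 · 75 = 60.
Cumulative frequencies: 16, 23, 29, 55, 75.
Observation 60 falls in the class 350 – <400.
L = 350, CF = 55, f = 20, h = 50.
P80 = 350 + ((60 − 55)/20)·50 = 350 + 12.5 = 362.5.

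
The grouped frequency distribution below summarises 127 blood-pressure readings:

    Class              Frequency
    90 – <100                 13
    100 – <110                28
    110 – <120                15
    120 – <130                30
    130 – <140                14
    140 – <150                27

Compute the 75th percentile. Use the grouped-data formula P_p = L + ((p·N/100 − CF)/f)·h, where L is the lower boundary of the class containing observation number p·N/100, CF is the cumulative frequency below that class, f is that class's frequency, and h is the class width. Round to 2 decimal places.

N = 127; target position k = 75/100 · 127 = 95.25.
Cumulative frequencies: 13, 41, 56, 86, 100, 127.
Observation 95.25 falls in the class 130 – <140.
L = 130, CF = 86, f = 14, h = 10.
P75 = 130 + ((95.25 − 86)/14)·10 = 130 + 6.60714 = 136.607.

136.61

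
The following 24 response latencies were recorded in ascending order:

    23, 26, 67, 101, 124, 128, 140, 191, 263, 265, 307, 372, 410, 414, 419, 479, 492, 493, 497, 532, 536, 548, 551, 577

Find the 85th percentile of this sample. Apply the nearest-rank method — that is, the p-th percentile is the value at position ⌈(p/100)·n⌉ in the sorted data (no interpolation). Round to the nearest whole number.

536

n = 24.
Position = ⌈85/100 · 24⌉ = ⌈20.4⌉ = 21.
The value at rank 21 is 536.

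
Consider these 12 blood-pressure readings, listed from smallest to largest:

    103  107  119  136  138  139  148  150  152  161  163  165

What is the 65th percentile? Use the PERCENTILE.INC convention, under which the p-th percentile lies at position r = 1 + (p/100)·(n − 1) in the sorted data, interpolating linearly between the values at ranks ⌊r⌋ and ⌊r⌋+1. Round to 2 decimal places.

n = 12.
r = 1 + (65/100)·(12 − 1) = 1 + 7.15 = 8.15.
Rank 8 is 150 and rank 9 is 152.
Interpolate: 150 + 0.15·(152 − 150) = 150 + 0.15·2 = 150.3.

150.30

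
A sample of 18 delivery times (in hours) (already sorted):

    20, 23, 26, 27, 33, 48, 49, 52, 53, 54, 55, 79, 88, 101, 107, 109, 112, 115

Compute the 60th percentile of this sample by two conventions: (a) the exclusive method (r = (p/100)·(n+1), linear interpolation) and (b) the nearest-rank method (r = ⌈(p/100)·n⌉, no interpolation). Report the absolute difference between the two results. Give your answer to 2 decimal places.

9.60

n = 18.
(a) r = 11.4; between ranks 11 (55) and 12 (79): 64.6.
(b) the nearest-rank method: rank 11 → 55.
|64.6 − 55| = 9.6.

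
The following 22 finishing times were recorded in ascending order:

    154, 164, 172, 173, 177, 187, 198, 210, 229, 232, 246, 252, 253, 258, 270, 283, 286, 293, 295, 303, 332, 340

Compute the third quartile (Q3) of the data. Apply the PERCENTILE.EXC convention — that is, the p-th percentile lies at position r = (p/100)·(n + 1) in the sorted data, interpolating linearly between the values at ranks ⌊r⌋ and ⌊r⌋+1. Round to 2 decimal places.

n = 22.
r = (75/100)·(22 + 1) = 17.25.
Rank 17 is 286 and rank 18 is 293.
Interpolate: 286 + 0.25·(293 − 286) = 286 + 0.25·7 = 287.75.

287.75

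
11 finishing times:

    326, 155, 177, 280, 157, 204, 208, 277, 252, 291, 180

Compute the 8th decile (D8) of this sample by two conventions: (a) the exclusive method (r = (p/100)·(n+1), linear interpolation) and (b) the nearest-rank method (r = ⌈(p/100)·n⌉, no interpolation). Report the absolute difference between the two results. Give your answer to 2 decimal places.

6.60

Sorted: 155, 157, 177, 180, 204, 208, 252, 277, 280, 291, 326.
n = 11.
(a) r = 9.6; between ranks 9 (280) and 10 (291): 286.6.
(b) the nearest-rank method: rank 9 → 280.
|286.6 − 280| = 6.6.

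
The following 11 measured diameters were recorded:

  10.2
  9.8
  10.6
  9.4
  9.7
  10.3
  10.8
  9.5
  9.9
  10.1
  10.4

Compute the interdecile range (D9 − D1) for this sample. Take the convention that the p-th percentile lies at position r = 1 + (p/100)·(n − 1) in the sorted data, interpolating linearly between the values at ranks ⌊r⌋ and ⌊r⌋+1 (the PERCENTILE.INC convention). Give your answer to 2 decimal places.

Sorted: 9.4, 9.5, 9.7, 9.8, 9.9, 10.1, 10.2, 10.3, 10.4, 10.6, 10.8.
n = 11.
P10: r = 2 (integer) → 9.5.
P90: r = 10 (integer) → 10.6.
Difference: 10.6 − 9.5 = 1.1.

1.10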